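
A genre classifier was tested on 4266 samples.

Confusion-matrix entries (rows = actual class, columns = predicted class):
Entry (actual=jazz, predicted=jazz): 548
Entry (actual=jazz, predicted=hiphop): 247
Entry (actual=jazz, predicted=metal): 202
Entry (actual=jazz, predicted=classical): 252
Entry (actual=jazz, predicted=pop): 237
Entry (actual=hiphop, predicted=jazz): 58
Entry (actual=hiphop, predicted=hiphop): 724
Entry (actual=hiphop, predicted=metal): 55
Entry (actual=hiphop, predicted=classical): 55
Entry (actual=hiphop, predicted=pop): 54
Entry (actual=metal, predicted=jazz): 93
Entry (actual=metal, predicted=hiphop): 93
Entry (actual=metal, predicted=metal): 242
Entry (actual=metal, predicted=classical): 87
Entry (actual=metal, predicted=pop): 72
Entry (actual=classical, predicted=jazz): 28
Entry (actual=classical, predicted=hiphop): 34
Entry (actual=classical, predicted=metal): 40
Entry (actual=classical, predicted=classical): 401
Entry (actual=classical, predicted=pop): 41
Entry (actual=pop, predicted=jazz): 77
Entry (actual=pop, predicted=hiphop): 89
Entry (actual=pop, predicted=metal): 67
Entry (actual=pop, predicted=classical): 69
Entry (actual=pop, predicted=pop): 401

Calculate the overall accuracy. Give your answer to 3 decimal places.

Accuracy = trace / total = (548+724+242+401+401=2316) / 4266 = 2316/4266 = 0.543

0.543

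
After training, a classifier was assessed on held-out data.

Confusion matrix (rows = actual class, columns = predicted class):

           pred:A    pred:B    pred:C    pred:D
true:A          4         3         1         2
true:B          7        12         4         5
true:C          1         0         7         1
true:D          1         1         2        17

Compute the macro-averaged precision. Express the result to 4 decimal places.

0.5594

Per-class precision (TP/(TP+FP)):
  A: TP=4, FP=7+1+1=9 → 4/13 = 0.30769
  B: TP=12, FP=3+0+1=4 → 12/16 = 0.75000
  C: TP=7, FP=1+4+2=7 → 7/14 = 0.50000
  D: TP=17, FP=2+5+1=8 → 17/25 = 0.68000
Macro-precision = mean = (0.30769 + 0.75000 + 0.50000 + 0.68000) / 4 = 0.5594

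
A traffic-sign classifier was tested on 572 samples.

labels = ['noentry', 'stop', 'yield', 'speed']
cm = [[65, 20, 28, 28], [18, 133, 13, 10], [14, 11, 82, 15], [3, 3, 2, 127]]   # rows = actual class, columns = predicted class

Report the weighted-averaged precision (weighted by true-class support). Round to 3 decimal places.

0.709

Per-class precision (TP/(TP+FP)):
  noentry: TP=65, FP=18+14+3=35 → 65/100 = 0.6500
  stop: TP=133, FP=20+11+3=34 → 133/167 = 0.7964
  yield: TP=82, FP=28+13+2=43 → 82/125 = 0.6560
  speed: TP=127, FP=28+10+15=53 → 127/180 = 0.7056
Weighted-precision = Σ (supportᵢ/N)·precisionᵢ with N=572: (141/572)·0.6500 + (174/572)·0.7964 + (122/572)·0.6560 + (135/572)·0.7056 = 0.709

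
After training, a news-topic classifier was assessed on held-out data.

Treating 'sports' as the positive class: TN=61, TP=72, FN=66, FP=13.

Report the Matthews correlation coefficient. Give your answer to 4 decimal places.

0.3366

MCC = (TP·TN − FP·FN) / √((TP+FP)(TP+FN)(TN+FP)(TN+FN))
Numerator = 72·61 − 13·66 = 3534
Denominator = √(85·138·74·127) = √110238540 = 10499.4543
MCC = 3534 / 10499.4543 = 0.3366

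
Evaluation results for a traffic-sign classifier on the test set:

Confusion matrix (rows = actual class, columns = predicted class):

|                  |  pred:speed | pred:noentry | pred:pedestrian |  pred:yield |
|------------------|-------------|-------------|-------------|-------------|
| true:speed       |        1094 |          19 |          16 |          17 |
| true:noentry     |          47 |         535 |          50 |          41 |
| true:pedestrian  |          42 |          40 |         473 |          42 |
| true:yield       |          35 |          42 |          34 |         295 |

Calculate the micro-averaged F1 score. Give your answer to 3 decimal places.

Micro-averaging pools counts across classes: ΣTP=2397, ΣFP=425, ΣFN=425.
Micro-F1 score = 2·TP/(2·TP+FP+FN) on pooled counts = 0.849 (equals overall accuracy in single-label multiclass).

0.849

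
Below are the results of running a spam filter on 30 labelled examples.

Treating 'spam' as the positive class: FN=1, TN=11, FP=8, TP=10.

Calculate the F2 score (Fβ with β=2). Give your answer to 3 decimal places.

Fβ = (1+β²)·TP / ((1+β²)·TP + β²·FN + FP), with β²=4
= 5·10 / (5·10 + 4·1 + 8) = 0.806

0.806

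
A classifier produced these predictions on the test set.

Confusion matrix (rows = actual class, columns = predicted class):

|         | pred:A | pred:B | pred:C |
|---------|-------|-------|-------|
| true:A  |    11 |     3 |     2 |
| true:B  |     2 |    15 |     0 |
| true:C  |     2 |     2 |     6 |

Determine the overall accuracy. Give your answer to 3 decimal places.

0.744

Accuracy = trace / total = (11+15+6=32) / 43 = 32/43 = 0.744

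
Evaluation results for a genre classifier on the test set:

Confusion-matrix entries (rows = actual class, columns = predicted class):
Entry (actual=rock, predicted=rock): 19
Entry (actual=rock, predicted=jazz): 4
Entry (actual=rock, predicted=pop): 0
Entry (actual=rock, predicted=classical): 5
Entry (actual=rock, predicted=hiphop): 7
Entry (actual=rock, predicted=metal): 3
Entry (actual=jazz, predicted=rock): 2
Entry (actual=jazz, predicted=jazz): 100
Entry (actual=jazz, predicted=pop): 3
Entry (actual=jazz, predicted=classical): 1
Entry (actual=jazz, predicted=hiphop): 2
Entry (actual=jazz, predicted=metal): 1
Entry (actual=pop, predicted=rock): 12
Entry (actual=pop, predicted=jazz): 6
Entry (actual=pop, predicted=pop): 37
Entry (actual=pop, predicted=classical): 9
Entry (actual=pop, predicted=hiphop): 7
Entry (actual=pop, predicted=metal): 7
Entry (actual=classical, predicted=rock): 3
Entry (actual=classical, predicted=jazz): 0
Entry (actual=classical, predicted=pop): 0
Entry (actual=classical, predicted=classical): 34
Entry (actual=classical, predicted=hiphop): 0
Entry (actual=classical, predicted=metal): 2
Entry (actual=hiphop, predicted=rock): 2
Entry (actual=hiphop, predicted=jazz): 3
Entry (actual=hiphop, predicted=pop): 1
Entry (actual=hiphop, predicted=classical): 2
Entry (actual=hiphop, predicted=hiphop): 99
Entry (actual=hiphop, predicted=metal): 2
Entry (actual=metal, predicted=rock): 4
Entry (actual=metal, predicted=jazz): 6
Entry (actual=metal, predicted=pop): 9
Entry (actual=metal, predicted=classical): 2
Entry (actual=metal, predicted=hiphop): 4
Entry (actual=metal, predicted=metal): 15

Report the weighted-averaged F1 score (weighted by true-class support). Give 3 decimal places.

0.725

Per-class F1 score (2·TP/(2·TP+FP+FN)):
  rock: TP=19, FP=2+12+3+2+4=23, FN=4+0+5+7+3=19 → 38/80 = 0.4750
  jazz: TP=100, FP=4+6+0+3+6=19, FN=2+3+1+2+1=9 → 200/228 = 0.8772
  pop: TP=37, FP=0+3+0+1+9=13, FN=12+6+9+7+7=41 → 74/128 = 0.5781
  classical: TP=34, FP=5+1+9+2+2=19, FN=3+0+0+0+2=5 → 68/92 = 0.7391
  hiphop: TP=99, FP=7+2+7+0+4=20, FN=2+3+1+2+2=10 → 198/228 = 0.8684
  metal: TP=15, FP=3+1+7+2+2=15, FN=4+6+9+2+4=25 → 30/70 = 0.4286
Weighted-F1 score = Σ (supportᵢ/N)·F1 scoreᵢ with N=413: (38/413)·0.4750 + (109/413)·0.8772 + (78/413)·0.5781 + (39/413)·0.7391 + (109/413)·0.8684 + (40/413)·0.4286 = 0.725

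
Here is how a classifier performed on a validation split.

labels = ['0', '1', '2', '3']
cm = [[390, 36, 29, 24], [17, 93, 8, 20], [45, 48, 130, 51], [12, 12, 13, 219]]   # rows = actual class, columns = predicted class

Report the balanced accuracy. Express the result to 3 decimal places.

0.705

Balanced accuracy = mean of per-class recall.
  0: recall = 390/479 = 0.8142
  1: recall = 93/138 = 0.6739
  2: recall = 130/274 = 0.4745
  3: recall = 219/256 = 0.8555
Mean = (0.8142 + 0.6739 + 0.4745 + 0.8555) / 4 = 0.705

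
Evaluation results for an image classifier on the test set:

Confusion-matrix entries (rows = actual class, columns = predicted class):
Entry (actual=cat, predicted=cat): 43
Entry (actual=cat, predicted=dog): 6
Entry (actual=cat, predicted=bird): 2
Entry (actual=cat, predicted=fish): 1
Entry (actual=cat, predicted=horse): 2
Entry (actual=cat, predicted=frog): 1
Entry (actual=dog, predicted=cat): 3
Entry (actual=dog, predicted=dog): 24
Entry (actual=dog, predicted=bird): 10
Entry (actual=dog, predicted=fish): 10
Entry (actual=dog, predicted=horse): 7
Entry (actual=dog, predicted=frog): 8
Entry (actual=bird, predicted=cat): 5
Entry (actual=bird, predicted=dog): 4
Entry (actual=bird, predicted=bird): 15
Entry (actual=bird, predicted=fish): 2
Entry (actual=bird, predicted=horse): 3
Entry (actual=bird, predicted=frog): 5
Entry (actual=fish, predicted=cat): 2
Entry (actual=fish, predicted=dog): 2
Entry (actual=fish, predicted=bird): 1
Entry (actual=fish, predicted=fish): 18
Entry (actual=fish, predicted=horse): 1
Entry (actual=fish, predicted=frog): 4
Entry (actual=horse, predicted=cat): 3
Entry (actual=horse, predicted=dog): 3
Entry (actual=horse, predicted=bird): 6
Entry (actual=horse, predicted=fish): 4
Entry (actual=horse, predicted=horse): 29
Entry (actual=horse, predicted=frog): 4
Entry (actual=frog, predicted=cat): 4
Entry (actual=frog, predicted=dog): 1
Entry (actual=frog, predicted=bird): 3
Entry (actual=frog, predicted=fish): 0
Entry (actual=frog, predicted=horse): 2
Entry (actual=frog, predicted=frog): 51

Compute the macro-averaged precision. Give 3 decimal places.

0.599

Per-class precision (TP/(TP+FP)):
  cat: TP=43, FP=3+5+2+3+4=17 → 43/60 = 0.7167
  dog: TP=24, FP=6+4+2+3+1=16 → 24/40 = 0.6000
  bird: TP=15, FP=2+10+1+6+3=22 → 15/37 = 0.4054
  fish: TP=18, FP=1+10+2+4+0=17 → 18/35 = 0.5143
  horse: TP=29, FP=2+7+3+1+2=15 → 29/44 = 0.6591
  frog: TP=51, FP=1+8+5+4+4=22 → 51/73 = 0.6986
Macro-precision = mean = (0.7167 + 0.6000 + 0.4054 + 0.5143 + 0.6591 + 0.6986) / 6 = 0.599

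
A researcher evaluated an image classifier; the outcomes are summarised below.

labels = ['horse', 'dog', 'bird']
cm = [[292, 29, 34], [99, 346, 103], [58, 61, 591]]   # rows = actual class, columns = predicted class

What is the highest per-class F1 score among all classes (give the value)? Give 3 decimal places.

0.822

Per-class F1 score (2·TP/(2·TP+FP+FN)):
  horse: TP=292, FP=99+58=157, FN=29+34=63 → 584/804 = 0.7264
  dog: TP=346, FP=29+61=90, FN=99+103=202 → 692/984 = 0.7033
  bird: TP=591, FP=34+103=137, FN=58+61=119 → 1182/1438 = 0.8220
Highest is class 'bird' with F1 score = 0.822.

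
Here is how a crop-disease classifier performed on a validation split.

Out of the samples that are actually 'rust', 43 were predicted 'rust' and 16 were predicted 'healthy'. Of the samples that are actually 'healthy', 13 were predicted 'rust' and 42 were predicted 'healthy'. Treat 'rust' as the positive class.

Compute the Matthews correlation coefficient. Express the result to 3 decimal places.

MCC = (TP·TN − FP·FN) / √((TP+FP)(TP+FN)(TN+FP)(TN+FN))
Numerator = 43·42 − 13·16 = 1598
Denominator = √(56·59·55·58) = √10539760 = 3246.4997
MCC = 1598 / 3246.4997 = 0.492

0.492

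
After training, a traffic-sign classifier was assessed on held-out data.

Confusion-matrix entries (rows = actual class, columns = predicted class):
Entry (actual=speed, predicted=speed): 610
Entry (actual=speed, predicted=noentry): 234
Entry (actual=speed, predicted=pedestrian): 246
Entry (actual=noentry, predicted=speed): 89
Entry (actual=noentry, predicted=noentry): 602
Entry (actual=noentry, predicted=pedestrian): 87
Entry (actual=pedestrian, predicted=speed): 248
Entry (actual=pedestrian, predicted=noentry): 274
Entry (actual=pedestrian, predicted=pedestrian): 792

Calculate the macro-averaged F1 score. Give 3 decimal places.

0.629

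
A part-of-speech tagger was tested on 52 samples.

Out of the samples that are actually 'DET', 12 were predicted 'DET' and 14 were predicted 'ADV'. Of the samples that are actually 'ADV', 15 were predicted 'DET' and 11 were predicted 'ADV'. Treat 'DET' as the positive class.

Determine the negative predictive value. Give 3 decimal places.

0.440

NPV = TN/(TN+FN) = 11/(11+14) = 0.440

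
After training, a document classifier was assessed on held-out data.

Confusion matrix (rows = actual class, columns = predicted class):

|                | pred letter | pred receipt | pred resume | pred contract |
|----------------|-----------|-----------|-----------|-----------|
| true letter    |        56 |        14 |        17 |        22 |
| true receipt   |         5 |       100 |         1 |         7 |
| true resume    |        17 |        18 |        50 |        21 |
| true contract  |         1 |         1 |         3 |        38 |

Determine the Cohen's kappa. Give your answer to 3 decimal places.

Observed agreement pₒ = trace/N = 244/371 = 0.6577
Expected agreement pₑ = Σ (rowᵢ·colᵢ)/N² = (109·79 + 113·133 + 106·71 + 43·88)/371² = 0.2539
κ = (pₒ − pₑ)/(1 − pₑ) = (0.6577 − 0.2539)/(1 − 0.2539) = 0.541

0.541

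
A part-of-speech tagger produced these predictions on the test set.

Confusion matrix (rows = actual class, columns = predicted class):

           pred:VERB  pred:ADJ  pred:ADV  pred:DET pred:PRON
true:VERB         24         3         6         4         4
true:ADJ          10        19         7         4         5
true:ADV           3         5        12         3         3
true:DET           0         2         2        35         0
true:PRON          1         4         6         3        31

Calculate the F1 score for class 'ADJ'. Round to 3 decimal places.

0.487

One-vs-rest for 'ADJ': TP = diagonal; FP = other classes predicted 'ADJ'; FN = 'ADJ' predicted as other.
F1 score = 2·TP/(2·TP+FP+FN).
ADJ: TP=19, FP=3+5+2+4=14, FN=10+7+4+5=26 → 38/78 = 0.4872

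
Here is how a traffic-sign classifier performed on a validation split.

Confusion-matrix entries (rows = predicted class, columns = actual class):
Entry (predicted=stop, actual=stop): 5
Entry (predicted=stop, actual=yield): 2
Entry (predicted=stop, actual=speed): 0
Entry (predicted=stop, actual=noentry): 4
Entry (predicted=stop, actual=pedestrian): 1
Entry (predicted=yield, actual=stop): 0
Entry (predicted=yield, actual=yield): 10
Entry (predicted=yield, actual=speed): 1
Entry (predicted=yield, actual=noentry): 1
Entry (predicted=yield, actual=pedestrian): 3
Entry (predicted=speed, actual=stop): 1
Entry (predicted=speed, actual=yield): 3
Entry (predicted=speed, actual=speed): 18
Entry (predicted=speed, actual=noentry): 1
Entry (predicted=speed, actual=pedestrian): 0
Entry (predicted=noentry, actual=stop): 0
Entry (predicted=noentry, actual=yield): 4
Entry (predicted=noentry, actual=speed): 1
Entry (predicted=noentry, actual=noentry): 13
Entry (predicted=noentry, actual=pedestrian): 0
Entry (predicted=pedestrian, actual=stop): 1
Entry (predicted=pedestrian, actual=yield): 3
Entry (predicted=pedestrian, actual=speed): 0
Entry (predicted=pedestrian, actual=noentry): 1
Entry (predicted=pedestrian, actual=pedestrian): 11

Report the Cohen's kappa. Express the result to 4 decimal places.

Observed agreement pₒ = trace/N = 57/84 = 0.67857
Expected agreement pₑ = Σ (rowᵢ·colᵢ)/N² = (7·12 + 22·15 + 20·23 + 20·18 + 15·16)/84² = 0.20890
κ = (pₒ − pₑ)/(1 − pₑ) = (0.67857 − 0.20890)/(1 − 0.20890) = 0.5937

0.5937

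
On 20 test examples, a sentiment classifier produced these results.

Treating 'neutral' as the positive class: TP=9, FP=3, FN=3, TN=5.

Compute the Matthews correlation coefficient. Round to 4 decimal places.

0.3750

MCC = (TP·TN − FP·FN) / √((TP+FP)(TP+FN)(TN+FP)(TN+FN))
Numerator = 9·5 − 3·3 = 36
Denominator = √(12·12·8·8) = √9216 = 96.0000
MCC = 36 / 96.0000 = 0.3750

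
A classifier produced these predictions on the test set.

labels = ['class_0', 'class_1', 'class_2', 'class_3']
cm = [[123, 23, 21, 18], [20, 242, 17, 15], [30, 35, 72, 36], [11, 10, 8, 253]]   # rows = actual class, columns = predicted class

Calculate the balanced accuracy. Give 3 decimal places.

Balanced accuracy = mean of per-class recall.
  class_0: recall = 123/185 = 0.6649
  class_1: recall = 242/294 = 0.8231
  class_2: recall = 72/173 = 0.4162
  class_3: recall = 253/282 = 0.8972
Mean = (0.6649 + 0.8231 + 0.4162 + 0.8972) / 4 = 0.700

0.700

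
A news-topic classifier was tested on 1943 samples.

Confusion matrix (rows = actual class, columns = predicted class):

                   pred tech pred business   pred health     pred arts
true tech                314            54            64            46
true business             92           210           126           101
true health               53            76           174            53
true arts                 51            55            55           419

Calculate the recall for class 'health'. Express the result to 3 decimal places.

0.489

One-vs-rest for 'health': TP = diagonal; FP = other classes predicted 'health'; FN = 'health' predicted as other.
recall = TP/(TP+FN).
health: TP=174, FN=53+76+53=182 → 174/356 = 0.4888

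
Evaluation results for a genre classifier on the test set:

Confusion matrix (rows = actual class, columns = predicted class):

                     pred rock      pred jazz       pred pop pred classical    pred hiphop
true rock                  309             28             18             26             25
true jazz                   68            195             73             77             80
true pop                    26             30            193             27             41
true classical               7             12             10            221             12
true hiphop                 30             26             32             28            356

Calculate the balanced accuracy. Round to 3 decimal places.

Balanced accuracy = mean of per-class recall.
  rock: recall = 309/406 = 0.7611
  jazz: recall = 195/493 = 0.3955
  pop: recall = 193/317 = 0.6088
  classical: recall = 221/262 = 0.8435
  hiphop: recall = 356/472 = 0.7542
Mean = (0.7611 + 0.3955 + 0.6088 + 0.8435 + 0.7542) / 5 = 0.673

0.673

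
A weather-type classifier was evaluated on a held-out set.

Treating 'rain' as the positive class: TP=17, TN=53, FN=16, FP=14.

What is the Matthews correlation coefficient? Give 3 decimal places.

MCC = (TP·TN − FP·FN) / √((TP+FP)(TP+FN)(TN+FP)(TN+FN))
Numerator = 17·53 − 14·16 = 677
Denominator = √(31·33·67·69) = √4729329 = 2174.7020
MCC = 677 / 2174.7020 = 0.311

0.311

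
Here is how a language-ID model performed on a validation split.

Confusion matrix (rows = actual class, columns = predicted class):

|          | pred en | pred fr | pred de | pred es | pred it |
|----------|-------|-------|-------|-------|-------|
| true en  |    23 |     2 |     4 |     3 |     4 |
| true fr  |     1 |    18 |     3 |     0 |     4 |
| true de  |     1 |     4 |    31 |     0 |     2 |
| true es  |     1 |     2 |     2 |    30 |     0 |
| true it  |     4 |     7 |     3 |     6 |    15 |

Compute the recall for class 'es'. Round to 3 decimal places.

0.857

Treat 'es' as positive and all other classes as negative.
recall = TP/(TP+FN).
es: TP=30, FN=1+2+2+0=5 → 30/35 = 0.8571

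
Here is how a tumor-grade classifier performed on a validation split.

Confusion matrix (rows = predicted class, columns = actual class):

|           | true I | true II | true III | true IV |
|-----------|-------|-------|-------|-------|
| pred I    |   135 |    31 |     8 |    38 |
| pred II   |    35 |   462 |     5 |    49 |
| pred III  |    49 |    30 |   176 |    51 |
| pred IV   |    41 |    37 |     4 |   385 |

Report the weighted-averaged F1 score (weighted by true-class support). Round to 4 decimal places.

Per-class F1 score (2·TP/(2·TP+FP+FN)):
  I: TP=135, FP=31+8+38=77, FN=35+49+41=125 → 270/472 = 0.57203
  II: TP=462, FP=35+5+49=89, FN=31+30+37=98 → 924/1111 = 0.83168
  III: TP=176, FP=49+30+51=130, FN=8+5+4=17 → 352/499 = 0.70541
  IV: TP=385, FP=41+37+4=82, FN=38+49+51=138 → 770/990 = 0.77778
Weighted-F1 score = Σ (supportᵢ/N)·F1 scoreᵢ with N=1536: (260/1536)·0.57203 + (560/1536)·0.83168 + (193/1536)·0.70541 + (523/1536)·0.77778 = 0.7535

0.7535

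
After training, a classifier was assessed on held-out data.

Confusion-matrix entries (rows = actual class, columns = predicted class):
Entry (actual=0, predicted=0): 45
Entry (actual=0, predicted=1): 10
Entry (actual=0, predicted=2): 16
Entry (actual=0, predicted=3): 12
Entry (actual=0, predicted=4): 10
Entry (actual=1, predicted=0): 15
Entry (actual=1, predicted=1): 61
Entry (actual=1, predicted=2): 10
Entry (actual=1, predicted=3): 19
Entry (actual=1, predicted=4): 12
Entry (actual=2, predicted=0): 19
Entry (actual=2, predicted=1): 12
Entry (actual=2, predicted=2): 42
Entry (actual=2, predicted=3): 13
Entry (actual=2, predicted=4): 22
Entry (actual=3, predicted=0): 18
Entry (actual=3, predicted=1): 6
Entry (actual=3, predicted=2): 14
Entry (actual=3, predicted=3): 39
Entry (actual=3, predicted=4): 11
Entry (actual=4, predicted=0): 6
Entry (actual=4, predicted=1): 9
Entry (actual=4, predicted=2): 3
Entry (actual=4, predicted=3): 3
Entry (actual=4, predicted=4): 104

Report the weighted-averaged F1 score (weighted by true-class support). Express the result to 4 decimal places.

Per-class F1 score (2·TP/(2·TP+FP+FN)):
  0: TP=45, FP=15+19+18+6=58, FN=10+16+12+10=48 → 90/196 = 0.45918
  1: TP=61, FP=10+12+6+9=37, FN=15+10+19+12=56 → 122/215 = 0.56744
  2: TP=42, FP=16+10+14+3=43, FN=19+12+13+22=66 → 84/193 = 0.43523
  3: TP=39, FP=12+19+13+3=47, FN=18+6+14+11=49 → 78/174 = 0.44828
  4: TP=104, FP=10+12+22+11=55, FN=6+9+3+3=21 → 208/284 = 0.73239
Weighted-F1 score = Σ (supportᵢ/N)·F1 scoreᵢ with N=531: (93/531)·0.45918 + (117/531)·0.56744 + (108/531)·0.43523 + (88/531)·0.44828 + (125/531)·0.73239 = 0.5407

0.5407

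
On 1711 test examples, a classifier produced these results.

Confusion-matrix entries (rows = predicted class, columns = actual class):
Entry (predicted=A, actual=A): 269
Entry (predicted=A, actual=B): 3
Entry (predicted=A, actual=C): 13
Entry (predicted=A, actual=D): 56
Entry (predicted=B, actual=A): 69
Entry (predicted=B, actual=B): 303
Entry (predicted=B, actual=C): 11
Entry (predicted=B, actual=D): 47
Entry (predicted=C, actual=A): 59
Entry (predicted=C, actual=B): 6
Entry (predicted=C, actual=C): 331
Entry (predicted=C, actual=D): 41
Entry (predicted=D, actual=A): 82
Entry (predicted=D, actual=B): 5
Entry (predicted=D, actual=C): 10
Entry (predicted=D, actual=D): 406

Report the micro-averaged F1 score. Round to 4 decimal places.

0.7650

Micro-averaging pools counts across classes: ΣTP=1309, ΣFP=402, ΣFN=402.
Micro-F1 score = 2·TP/(2·TP+FP+FN) on pooled counts = 0.7650 (equals overall accuracy in single-label multiclass).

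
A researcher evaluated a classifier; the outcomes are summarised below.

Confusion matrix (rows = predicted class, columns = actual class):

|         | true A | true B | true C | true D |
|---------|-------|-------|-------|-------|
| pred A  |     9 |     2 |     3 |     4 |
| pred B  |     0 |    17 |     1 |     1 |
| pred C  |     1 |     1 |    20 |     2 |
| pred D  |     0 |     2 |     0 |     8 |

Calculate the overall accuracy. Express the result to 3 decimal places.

Accuracy = trace / total = (9+17+20+8=54) / 71 = 54/71 = 0.761

0.761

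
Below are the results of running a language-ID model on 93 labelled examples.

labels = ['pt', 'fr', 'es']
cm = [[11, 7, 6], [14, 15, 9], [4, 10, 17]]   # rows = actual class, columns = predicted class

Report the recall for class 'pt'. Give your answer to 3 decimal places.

0.458

Take TP from the diagonal, FP from the rest of the 'pt' prediction marginal, FN from the rest of the 'pt' actual marginal.
recall = TP/(TP+FN).
pt: TP=11, FN=7+6=13 → 11/24 = 0.4583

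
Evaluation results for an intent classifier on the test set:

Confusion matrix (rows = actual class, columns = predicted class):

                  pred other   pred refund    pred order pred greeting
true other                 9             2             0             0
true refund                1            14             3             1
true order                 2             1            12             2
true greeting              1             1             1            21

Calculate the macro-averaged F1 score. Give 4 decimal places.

0.7773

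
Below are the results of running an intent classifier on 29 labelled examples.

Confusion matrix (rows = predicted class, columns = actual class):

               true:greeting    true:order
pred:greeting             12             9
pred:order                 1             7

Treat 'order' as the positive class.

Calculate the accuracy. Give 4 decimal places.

Accuracy = (TP+TN)/N = (7+12)/29 = 0.6552

0.6552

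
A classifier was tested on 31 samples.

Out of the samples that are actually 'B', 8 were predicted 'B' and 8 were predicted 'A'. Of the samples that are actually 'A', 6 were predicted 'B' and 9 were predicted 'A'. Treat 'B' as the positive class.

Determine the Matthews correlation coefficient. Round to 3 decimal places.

MCC = (TP·TN − FP·FN) / √((TP+FP)(TP+FN)(TN+FP)(TN+FN))
Numerator = 8·9 − 6·8 = 24
Denominator = √(14·16·15·17) = √57120 = 238.9979
MCC = 24 / 238.9979 = 0.100

0.100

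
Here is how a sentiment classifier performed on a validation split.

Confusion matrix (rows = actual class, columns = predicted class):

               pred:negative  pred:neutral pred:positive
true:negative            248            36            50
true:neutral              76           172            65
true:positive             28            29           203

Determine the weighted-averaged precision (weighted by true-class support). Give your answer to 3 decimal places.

Per-class precision (TP/(TP+FP)):
  negative: TP=248, FP=76+28=104 → 248/352 = 0.7045
  neutral: TP=172, FP=36+29=65 → 172/237 = 0.7257
  positive: TP=203, FP=50+65=115 → 203/318 = 0.6384
Weighted-precision = Σ (supportᵢ/N)·precisionᵢ with N=907: (334/907)·0.7045 + (313/907)·0.7257 + (260/907)·0.6384 = 0.693

0.693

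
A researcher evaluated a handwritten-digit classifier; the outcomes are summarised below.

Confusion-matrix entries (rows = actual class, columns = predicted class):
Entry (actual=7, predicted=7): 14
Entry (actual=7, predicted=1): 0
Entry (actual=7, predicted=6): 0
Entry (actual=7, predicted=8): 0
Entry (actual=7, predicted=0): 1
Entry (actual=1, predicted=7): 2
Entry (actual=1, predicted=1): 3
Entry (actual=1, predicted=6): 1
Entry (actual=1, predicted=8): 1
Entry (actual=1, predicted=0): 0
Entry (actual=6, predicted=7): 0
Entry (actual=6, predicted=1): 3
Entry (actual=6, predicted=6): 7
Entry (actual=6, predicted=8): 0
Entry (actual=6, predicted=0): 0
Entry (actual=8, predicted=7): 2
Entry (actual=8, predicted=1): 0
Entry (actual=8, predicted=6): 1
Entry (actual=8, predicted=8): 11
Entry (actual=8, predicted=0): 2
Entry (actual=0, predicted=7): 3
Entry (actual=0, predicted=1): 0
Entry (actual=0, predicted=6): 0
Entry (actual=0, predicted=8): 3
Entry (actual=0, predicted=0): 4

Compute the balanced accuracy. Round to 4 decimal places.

Balanced accuracy = mean of per-class recall.
  7: recall = 14/15 = 0.93333
  1: recall = 3/7 = 0.42857
  6: recall = 7/10 = 0.70000
  8: recall = 11/16 = 0.68750
  0: recall = 4/10 = 0.40000
Mean = (0.93333 + 0.42857 + 0.70000 + 0.68750 + 0.40000) / 5 = 0.6299

0.6299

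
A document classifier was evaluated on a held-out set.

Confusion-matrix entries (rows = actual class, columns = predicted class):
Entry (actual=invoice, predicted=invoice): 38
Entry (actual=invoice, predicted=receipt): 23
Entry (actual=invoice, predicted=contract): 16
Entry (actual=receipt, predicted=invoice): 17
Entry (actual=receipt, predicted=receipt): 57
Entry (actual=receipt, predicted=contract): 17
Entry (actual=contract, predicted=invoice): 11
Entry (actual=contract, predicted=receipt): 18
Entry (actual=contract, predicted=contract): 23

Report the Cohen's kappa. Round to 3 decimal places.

0.287

Observed agreement pₒ = trace/N = 118/220 = 0.5364
Expected agreement pₑ = Σ (rowᵢ·colᵢ)/N² = (77·66 + 91·98 + 52·56)/220² = 0.3494
κ = (pₒ − pₑ)/(1 − pₑ) = (0.5364 − 0.3494)/(1 − 0.3494) = 0.287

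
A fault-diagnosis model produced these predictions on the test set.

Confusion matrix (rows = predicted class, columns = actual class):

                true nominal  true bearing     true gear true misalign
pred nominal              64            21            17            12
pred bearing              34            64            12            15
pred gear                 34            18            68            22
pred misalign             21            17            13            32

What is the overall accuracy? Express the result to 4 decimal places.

Accuracy = trace / total = (64+64+68+32=228) / 464 = 228/464 = 0.4914

0.4914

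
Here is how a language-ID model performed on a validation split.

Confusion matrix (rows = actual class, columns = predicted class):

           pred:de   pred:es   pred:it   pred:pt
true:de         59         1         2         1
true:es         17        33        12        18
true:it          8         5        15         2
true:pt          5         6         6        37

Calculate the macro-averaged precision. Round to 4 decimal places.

0.6157

Per-class precision (TP/(TP+FP)):
  de: TP=59, FP=17+8+5=30 → 59/89 = 0.66292
  es: TP=33, FP=1+5+6=12 → 33/45 = 0.73333
  it: TP=15, FP=2+12+6=20 → 15/35 = 0.42857
  pt: TP=37, FP=1+18+2=21 → 37/58 = 0.63793
Macro-precision = mean = (0.66292 + 0.73333 + 0.42857 + 0.63793) / 4 = 0.6157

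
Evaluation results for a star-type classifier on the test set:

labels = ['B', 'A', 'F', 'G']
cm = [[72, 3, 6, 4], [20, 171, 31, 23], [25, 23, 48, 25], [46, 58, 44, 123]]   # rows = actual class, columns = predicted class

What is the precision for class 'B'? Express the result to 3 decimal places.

precision = TP/(TP+FP).
B: TP=72, FP=20+25+46=91 → 72/163 = 0.4417

0.442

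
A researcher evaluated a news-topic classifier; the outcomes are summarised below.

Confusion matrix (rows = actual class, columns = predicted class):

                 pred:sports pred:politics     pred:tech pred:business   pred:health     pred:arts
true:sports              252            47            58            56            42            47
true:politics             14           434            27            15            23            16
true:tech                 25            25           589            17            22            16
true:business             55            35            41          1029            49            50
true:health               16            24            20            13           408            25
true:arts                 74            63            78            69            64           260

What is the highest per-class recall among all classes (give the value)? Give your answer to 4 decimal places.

Per-class recall (TP/(TP+FN)):
  sports: TP=252, FN=47+58+56+42+47=250 → 252/502 = 0.50199
  politics: TP=434, FN=14+27+15+23+16=95 → 434/529 = 0.82042
  tech: TP=589, FN=25+25+17+22+16=105 → 589/694 = 0.84870
  business: TP=1029, FN=55+35+41+49+50=230 → 1029/1259 = 0.81732
  health: TP=408, FN=16+24+20+13+25=98 → 408/506 = 0.80632
  arts: TP=260, FN=74+63+78+69+64=348 → 260/608 = 0.42763
Highest is class 'tech' with recall = 0.8487.

0.8487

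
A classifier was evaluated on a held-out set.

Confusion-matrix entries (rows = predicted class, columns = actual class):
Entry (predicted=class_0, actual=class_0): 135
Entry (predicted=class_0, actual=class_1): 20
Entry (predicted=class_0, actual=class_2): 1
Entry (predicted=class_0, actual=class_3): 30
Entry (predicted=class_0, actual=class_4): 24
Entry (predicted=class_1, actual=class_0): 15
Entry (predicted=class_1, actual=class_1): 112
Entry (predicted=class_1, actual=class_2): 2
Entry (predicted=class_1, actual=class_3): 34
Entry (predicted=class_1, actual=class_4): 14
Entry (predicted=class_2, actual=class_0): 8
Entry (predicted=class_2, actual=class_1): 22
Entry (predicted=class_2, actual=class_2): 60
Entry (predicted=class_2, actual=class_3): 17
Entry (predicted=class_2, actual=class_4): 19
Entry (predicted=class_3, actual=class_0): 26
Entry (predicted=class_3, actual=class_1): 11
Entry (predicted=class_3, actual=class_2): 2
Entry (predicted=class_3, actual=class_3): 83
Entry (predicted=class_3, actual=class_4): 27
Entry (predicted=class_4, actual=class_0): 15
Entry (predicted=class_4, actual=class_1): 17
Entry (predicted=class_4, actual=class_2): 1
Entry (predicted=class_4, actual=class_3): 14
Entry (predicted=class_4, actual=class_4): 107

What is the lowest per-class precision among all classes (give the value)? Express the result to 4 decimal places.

Per-class precision (TP/(TP+FP)):
  class_0: TP=135, FP=20+1+30+24=75 → 135/210 = 0.64286
  class_1: TP=112, FP=15+2+34+14=65 → 112/177 = 0.63277
  class_2: TP=60, FP=8+22+17+19=66 → 60/126 = 0.47619
  class_3: TP=83, FP=26+11+2+27=66 → 83/149 = 0.55705
  class_4: TP=107, FP=15+17+1+14=47 → 107/154 = 0.69481
Lowest is class 'class_2' with precision = 0.4762.

0.4762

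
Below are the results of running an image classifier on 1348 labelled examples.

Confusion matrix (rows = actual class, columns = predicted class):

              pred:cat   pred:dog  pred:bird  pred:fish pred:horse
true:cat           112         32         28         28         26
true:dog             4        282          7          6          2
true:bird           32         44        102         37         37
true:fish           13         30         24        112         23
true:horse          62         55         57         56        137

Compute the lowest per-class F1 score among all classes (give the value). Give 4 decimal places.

Per-class F1 score (2·TP/(2·TP+FP+FN)):
  cat: TP=112, FP=4+32+13+62=111, FN=32+28+28+26=114 → 224/449 = 0.49889
  dog: TP=282, FP=32+44+30+55=161, FN=4+7+6+2=19 → 564/744 = 0.75806
  bird: TP=102, FP=28+7+24+57=116, FN=32+44+37+37=150 → 204/470 = 0.43404
  fish: TP=112, FP=28+6+37+56=127, FN=13+30+24+23=90 → 224/441 = 0.50794
  horse: TP=137, FP=26+2+37+23=88, FN=62+55+57+56=230 → 274/592 = 0.46284
Lowest is class 'bird' with F1 score = 0.4340.

0.4340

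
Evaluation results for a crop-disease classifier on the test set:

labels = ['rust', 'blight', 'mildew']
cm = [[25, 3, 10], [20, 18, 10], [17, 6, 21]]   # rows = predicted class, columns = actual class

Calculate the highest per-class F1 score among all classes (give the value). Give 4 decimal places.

0.5000

Per-class F1 score (2·TP/(2·TP+FP+FN)):
  rust: TP=25, FP=3+10=13, FN=20+17=37 → 50/100 = 0.50000
  blight: TP=18, FP=20+10=30, FN=3+6=9 → 36/75 = 0.48000
  mildew: TP=21, FP=17+6=23, FN=10+10=20 → 42/85 = 0.49412
Highest is class 'rust' with F1 score = 0.5000.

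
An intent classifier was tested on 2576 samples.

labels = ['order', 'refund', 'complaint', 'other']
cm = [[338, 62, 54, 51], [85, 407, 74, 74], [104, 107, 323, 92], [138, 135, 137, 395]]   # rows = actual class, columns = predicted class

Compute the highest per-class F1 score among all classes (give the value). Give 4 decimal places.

Per-class F1 score (2·TP/(2·TP+FP+FN)):
  order: TP=338, FP=85+104+138=327, FN=62+54+51=167 → 676/1170 = 0.57778
  refund: TP=407, FP=62+107+135=304, FN=85+74+74=233 → 814/1351 = 0.60252
  complaint: TP=323, FP=54+74+137=265, FN=104+107+92=303 → 646/1214 = 0.53213
  other: TP=395, FP=51+74+92=217, FN=138+135+137=410 → 790/1417 = 0.55752
Highest is class 'refund' with F1 score = 0.6025.

0.6025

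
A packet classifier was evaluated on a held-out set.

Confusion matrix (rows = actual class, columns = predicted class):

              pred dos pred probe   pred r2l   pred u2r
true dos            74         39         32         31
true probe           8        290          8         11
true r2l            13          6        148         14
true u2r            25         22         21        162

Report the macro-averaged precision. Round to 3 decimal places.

0.720

Per-class precision (TP/(TP+FP)):
  dos: TP=74, FP=8+13+25=46 → 74/120 = 0.6167
  probe: TP=290, FP=39+6+22=67 → 290/357 = 0.8123
  r2l: TP=148, FP=32+8+21=61 → 148/209 = 0.7081
  u2r: TP=162, FP=31+11+14=56 → 162/218 = 0.7431
Macro-precision = mean = (0.6167 + 0.8123 + 0.7081 + 0.7431) / 4 = 0.720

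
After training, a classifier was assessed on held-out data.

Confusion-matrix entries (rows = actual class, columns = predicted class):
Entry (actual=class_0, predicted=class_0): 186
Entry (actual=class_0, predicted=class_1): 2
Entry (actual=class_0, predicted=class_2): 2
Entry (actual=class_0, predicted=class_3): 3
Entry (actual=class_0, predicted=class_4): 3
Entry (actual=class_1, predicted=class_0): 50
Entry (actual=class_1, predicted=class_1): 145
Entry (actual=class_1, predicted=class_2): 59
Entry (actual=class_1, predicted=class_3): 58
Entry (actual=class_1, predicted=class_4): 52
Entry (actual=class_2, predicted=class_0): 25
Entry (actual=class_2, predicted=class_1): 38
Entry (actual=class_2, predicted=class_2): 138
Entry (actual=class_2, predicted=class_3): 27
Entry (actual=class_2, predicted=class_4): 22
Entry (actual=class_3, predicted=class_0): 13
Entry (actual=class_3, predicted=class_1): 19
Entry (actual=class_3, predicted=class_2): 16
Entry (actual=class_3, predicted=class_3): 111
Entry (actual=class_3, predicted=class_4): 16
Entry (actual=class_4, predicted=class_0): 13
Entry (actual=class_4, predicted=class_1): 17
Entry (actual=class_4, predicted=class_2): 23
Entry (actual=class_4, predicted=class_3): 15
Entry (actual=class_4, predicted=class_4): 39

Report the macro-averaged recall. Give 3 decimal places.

0.580

Per-class recall (TP/(TP+FN)):
  class_0: TP=186, FN=2+2+3+3=10 → 186/196 = 0.9490
  class_1: TP=145, FN=50+59+58+52=219 → 145/364 = 0.3984
  class_2: TP=138, FN=25+38+27+22=112 → 138/250 = 0.5520
  class_3: TP=111, FN=13+19+16+16=64 → 111/175 = 0.6343
  class_4: TP=39, FN=13+17+23+15=68 → 39/107 = 0.3645
Macro-recall = mean = (0.9490 + 0.3984 + 0.5520 + 0.6343 + 0.3645) / 5 = 0.580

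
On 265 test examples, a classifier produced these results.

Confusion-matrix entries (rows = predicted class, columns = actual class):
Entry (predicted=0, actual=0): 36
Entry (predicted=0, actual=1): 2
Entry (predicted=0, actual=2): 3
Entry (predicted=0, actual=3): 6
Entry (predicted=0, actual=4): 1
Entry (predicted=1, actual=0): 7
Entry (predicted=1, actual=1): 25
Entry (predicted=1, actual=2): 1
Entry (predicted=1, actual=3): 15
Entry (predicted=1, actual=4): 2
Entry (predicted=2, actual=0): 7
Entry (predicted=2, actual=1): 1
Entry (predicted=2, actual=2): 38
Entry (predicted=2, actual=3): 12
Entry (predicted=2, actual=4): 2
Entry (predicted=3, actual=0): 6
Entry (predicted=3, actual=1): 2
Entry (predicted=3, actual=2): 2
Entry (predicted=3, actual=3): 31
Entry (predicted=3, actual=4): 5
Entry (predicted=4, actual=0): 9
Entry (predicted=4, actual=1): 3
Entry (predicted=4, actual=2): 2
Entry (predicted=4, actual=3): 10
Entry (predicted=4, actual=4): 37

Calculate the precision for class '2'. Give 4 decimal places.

0.6333

One-vs-rest for '2': TP = diagonal; FP = other classes predicted '2'; FN = '2' predicted as other.
precision = TP/(TP+FP).
2: TP=38, FP=7+1+12+2=22 → 38/60 = 0.63333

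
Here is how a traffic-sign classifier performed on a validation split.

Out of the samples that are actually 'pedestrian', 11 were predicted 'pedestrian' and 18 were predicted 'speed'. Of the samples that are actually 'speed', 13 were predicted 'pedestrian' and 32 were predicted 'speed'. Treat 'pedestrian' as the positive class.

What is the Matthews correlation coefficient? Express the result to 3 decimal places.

0.094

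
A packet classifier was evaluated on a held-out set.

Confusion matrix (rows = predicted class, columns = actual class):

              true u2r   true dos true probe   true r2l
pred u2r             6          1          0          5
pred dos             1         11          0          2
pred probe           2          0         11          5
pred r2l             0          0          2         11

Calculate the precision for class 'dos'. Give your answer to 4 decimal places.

One-vs-rest for 'dos': TP = diagonal; FP = other classes predicted 'dos'; FN = 'dos' predicted as other.
precision = TP/(TP+FP).
dos: TP=11, FP=1+0+2=3 → 11/14 = 0.78571

0.7857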